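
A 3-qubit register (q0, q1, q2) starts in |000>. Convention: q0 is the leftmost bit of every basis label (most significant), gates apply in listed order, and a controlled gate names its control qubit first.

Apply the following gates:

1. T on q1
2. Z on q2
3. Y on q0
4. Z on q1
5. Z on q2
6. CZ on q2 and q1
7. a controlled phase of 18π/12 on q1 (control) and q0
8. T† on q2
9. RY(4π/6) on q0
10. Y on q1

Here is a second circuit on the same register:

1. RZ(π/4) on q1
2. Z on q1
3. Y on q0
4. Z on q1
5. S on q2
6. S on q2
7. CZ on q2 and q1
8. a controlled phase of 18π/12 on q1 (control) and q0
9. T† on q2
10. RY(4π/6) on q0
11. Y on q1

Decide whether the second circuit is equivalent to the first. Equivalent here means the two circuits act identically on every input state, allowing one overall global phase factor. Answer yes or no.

No, they are not equivalent — no single phase factor reconciles the two unitaries.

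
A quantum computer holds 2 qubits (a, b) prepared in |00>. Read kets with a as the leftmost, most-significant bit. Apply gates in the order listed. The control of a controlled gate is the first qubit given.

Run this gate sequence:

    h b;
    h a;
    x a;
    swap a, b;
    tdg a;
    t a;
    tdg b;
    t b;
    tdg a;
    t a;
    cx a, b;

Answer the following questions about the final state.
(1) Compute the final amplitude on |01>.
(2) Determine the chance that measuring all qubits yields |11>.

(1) |01> carries amplitude 1/2 in the final state. Key observation: gates 5-10 undo each other exactly, leaving only the rest of the circuit to track.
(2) Outcome |11> occurs with probability 1/4.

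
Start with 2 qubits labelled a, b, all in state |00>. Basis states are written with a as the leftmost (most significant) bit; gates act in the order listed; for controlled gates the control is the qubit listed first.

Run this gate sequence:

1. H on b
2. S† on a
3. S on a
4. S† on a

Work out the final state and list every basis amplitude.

The resulting statevector has amplitude sqrt(2)/2 on |00>, sqrt(2)/2 on |01>, 0 on |10>, 0 on |11>.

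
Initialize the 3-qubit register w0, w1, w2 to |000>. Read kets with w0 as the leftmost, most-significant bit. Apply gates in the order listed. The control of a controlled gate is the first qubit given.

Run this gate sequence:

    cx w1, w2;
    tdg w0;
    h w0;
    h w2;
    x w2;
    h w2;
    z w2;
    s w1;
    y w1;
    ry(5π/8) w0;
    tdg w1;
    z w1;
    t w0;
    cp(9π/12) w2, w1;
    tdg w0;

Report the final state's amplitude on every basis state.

After the circuit, the state carries amplitude exp(I*pi/4)*sin(pi/16) on |010>, -exp(I*pi/4)*cos(pi/16) on |110>, and 0 on every other basis state. Key observation: gates 4-7 undo each other exactly, leaving only the rest of the circuit to track.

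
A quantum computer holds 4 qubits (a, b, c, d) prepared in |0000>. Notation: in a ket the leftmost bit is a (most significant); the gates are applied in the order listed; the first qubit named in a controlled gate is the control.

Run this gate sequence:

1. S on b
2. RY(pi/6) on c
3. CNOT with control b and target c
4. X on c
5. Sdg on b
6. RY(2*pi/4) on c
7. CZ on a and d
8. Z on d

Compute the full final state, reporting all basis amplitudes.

The resulting statevector has amplitude -1/2 on |0000>, sqrt(3)/2 on |0010>, and 0 on every other basis state.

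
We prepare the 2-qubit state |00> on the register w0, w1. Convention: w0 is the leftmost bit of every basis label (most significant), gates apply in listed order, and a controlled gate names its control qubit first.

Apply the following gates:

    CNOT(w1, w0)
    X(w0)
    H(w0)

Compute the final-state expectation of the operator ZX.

The observable ZX averages to 0.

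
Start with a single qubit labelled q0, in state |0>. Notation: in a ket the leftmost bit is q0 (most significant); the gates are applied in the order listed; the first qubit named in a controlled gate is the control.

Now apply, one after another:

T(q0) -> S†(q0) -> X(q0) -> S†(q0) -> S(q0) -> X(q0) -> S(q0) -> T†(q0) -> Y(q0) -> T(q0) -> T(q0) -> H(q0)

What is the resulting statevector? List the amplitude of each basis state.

The resulting statevector has amplitude -sqrt(2)/2 on |0>, sqrt(2)/2 on |1>. Key observation: gates 1-8 undo each other exactly, leaving only the rest of the circuit to track.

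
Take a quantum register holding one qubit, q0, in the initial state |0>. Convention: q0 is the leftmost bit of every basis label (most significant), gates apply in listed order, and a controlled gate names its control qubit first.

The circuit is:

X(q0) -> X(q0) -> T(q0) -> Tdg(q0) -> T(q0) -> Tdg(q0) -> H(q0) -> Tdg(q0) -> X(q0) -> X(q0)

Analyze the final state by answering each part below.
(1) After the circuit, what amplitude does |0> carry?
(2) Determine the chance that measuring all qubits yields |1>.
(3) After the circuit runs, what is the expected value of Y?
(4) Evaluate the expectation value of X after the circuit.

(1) The final state's coefficient on |0> equals sqrt(2)/2.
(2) The probability of measuring |1> is 1/2.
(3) The observable Y averages to -sqrt(2)/2.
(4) The expectation value of X is sqrt(2)/2.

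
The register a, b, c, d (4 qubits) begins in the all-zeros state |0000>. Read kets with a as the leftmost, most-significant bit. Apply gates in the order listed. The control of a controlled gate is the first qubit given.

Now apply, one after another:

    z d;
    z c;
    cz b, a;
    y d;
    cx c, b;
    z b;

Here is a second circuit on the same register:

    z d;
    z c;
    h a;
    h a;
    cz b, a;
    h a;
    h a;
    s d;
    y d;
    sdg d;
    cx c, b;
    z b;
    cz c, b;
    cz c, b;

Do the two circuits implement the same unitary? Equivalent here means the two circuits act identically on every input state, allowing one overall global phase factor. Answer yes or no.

No: there is an input state on which the two circuits produce genuinely different outputs (not merely differing by a phase).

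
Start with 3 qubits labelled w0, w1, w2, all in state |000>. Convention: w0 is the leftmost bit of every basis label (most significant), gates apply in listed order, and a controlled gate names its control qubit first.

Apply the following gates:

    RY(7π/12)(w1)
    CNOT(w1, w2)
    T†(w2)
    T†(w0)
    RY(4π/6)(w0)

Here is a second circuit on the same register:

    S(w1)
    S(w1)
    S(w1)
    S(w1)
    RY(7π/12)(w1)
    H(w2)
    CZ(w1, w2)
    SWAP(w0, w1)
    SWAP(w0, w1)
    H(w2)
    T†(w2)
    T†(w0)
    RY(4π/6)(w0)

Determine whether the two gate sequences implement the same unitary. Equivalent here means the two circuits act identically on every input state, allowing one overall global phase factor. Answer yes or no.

Yes, they are equivalent — the unitaries differ by at most a global phase.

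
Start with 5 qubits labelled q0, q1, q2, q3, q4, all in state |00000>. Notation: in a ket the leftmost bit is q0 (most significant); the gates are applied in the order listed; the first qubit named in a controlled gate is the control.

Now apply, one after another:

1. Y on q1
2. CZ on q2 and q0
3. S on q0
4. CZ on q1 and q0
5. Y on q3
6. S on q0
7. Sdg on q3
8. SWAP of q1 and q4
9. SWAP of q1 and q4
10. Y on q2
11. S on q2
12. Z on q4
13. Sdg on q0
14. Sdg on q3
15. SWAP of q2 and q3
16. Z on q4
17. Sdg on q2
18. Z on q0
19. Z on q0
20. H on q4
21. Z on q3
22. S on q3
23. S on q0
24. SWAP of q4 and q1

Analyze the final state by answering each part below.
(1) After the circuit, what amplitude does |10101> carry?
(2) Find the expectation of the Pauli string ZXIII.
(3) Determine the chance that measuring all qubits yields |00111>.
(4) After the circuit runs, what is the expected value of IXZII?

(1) The amplitude on |10101> is 0.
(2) In the final state, ZXIII has expectation 1.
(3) Outcome |00111> occurs with probability 1/2.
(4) In the final state, IXZII has expectation -1.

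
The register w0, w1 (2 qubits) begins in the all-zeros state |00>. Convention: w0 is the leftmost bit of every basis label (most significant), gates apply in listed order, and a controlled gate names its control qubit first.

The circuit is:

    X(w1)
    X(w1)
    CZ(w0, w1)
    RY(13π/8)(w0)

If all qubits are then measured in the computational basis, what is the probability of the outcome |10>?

Outcome |10> occurs with probability sin(3*pi/16)**2.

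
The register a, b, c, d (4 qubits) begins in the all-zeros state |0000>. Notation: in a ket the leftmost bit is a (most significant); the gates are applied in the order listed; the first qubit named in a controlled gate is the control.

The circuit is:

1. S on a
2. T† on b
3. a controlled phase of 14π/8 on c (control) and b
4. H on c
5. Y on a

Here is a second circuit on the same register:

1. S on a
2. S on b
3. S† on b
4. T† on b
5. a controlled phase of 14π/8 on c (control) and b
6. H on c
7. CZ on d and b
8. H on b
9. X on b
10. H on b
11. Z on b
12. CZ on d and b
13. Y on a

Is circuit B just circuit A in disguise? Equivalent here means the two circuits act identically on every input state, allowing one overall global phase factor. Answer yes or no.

Yes, they are equivalent — the unitaries differ by at most a global phase.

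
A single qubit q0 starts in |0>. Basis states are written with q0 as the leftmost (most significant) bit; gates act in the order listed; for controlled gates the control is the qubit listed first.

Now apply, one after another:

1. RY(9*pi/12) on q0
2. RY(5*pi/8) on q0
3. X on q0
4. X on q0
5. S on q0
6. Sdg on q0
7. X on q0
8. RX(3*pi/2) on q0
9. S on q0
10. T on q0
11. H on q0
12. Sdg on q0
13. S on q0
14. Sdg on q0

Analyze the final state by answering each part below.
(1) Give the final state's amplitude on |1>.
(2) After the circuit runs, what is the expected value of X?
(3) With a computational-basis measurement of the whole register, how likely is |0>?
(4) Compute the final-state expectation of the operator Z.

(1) The final state's coefficient on |1> equals -sqrt(1/2 - sqrt(2)/4)*cos(5*pi/16)/2 + sqrt(sqrt(2)/4 + 1/2)*sin(5*pi/16)/2 - sqrt(sqrt(2)/4 + 1/2)*exp(I*pi/4)*sin(5*pi/16)/2 + sqrt(1/2 - sqrt(2)/4)*exp(I*pi/4)*cos(5*pi/16)/2 + I*sqrt(1/2 - sqrt(2)/4)*exp(I*pi/4)*sin(5*pi/16)/2 + I*sqrt(1/2 - sqrt(2)/4)*sin(5*pi/16)/2 + I*sqrt(sqrt(2)/4 + 1/2)*exp(I*pi/4)*cos(5*pi/16)/2 + I*sqrt(sqrt(2)/4 + 1/2)*cos(5*pi/16)/2. Key observation: steps 13-14 multiply out to the identity, so the circuit reduces to the remaining gates.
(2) The observable X averages to sqrt(2)*exp(-I*pi/4)*sin(5*pi/16)*cos(5*pi/16)/2 - 2*I*sqrt(1/2 - sqrt(2)/4)*sqrt(sqrt(2)/4 + 1/2)*exp(I*pi/4)*sin(5*pi/16)*cos(5*pi/16) - sqrt(2)*I*exp(-I*pi/4)*sin(5*pi/16)**2/4 + sqrt(1/2 - sqrt(2)/4)*sqrt(sqrt(2)/4 + 1/2)*exp(-I*pi/4)*sin(5*pi/16)**2 - sqrt(1/2 - sqrt(2)/4)*sqrt(sqrt(2)/4 + 1/2)*exp(I*pi/4)*cos(5*pi/16)**2 - sqrt(2)*I*exp(I*pi/4)*cos(5*pi/16)**2/4 - sqrt(1/2 - sqrt(2)/4)*sqrt(sqrt(2)/4 + 1/2)*exp(-I*pi/4)*cos(5*pi/16)**2 + sqrt(2)*I*exp(-I*pi/4)*cos(5*pi/16)**2/4 + sqrt(2)*I*exp(I*pi/4)*sin(5*pi/16)**2/4 + sqrt(1/2 - sqrt(2)/4)*sqrt(sqrt(2)/4 + 1/2)*exp(I*pi/4)*sin(5*pi/16)**2 + sqrt(2)*exp(I*pi/4)*sin(5*pi/16)*cos(5*pi/16)/2 + 2*I*sqrt(1/2 - sqrt(2)/4)*sqrt(sqrt(2)/4 + 1/2)*exp(-I*pi/4)*sin(5*pi/16)*cos(5*pi/16).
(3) A full measurement returns |0> with probability cos(5*pi/16)**2/2 + sin(5*pi/16)**2/2 - sqrt(1/2 - sqrt(2)/4)*sqrt(sqrt(2)/4 + 1/2)*exp(I*pi/4)*sin(5*pi/16)*cos(5*pi/16) - sqrt(2)*I*exp(I*pi/4)*sin(5*pi/16)*cos(5*pi/16)/4 + sqrt(2)*exp(-I*pi/4)*sin(5*pi/16)**2/8 - I*sqrt(1/2 - sqrt(2)/4)*sqrt(sqrt(2)/4 + 1/2)*exp(I*pi/4)*sin(5*pi/16)**2/2 - sqrt(2)*exp(I*pi/4)*cos(5*pi/16)**2/8 - I*sqrt(1/2 - sqrt(2)/4)*sqrt(sqrt(2)/4 + 1/2)*exp(-I*pi/4)*cos(5*pi/16)**2/2 - sqrt(2)*exp(-I*pi/4)*cos(5*pi/16)**2/8 + I*sqrt(1/2 - sqrt(2)/4)*sqrt(sqrt(2)/4 + 1/2)*exp(I*pi/4)*cos(5*pi/16)**2/2 + sqrt(2)*exp(I*pi/4)*sin(5*pi/16)**2/8 + I*sqrt(1/2 - sqrt(2)/4)*sqrt(sqrt(2)/4 + 1/2)*exp(-I*pi/4)*sin(5*pi/16)**2/2 - sqrt(1/2 - sqrt(2)/4)*sqrt(sqrt(2)/4 + 1/2)*exp(-I*pi/4)*sin(5*pi/16)*cos(5*pi/16) + sqrt(2)*I*exp(-I*pi/4)*sin(5*pi/16)*cos(5*pi/16)/4.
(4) The observable Z averages to -2*sqrt(1/2 - sqrt(2)/4)*sqrt(sqrt(2)/4 + 1/2)*exp(I*pi/4)*sin(5*pi/16)*cos(5*pi/16) - sqrt(2)*I*exp(I*pi/4)*sin(5*pi/16)*cos(5*pi/16)/2 + sqrt(2)*exp(-I*pi/4)*sin(5*pi/16)**2/4 - I*sqrt(1/2 - sqrt(2)/4)*sqrt(sqrt(2)/4 + 1/2)*exp(I*pi/4)*sin(5*pi/16)**2 - sqrt(2)*exp(I*pi/4)*cos(5*pi/16)**2/4 - I*sqrt(1/2 - sqrt(2)/4)*sqrt(sqrt(2)/4 + 1/2)*exp(-I*pi/4)*cos(5*pi/16)**2 - sqrt(2)*exp(-I*pi/4)*cos(5*pi/16)**2/4 + I*sqrt(1/2 - sqrt(2)/4)*sqrt(sqrt(2)/4 + 1/2)*exp(I*pi/4)*cos(5*pi/16)**2 + sqrt(2)*exp(I*pi/4)*sin(5*pi/16)**2/4 + I*sqrt(1/2 - sqrt(2)/4)*sqrt(sqrt(2)/4 + 1/2)*exp(-I*pi/4)*sin(5*pi/16)**2 - 2*sqrt(1/2 - sqrt(2)/4)*sqrt(sqrt(2)/4 + 1/2)*exp(-I*pi/4)*sin(5*pi/16)*cos(5*pi/16) + sqrt(2)*I*exp(-I*pi/4)*sin(5*pi/16)*cos(5*pi/16)/2.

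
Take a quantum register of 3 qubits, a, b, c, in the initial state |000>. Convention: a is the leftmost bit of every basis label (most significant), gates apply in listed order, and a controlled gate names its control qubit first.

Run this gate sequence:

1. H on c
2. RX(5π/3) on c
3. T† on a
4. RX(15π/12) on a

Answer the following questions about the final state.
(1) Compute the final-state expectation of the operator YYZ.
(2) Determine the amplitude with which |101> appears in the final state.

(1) In the final state, YYZ has expectation 0.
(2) The final state's coefficient on |101> equals (-sqrt(2) + sqrt(6)*I)*sqrt(sqrt(2) + 2)/8.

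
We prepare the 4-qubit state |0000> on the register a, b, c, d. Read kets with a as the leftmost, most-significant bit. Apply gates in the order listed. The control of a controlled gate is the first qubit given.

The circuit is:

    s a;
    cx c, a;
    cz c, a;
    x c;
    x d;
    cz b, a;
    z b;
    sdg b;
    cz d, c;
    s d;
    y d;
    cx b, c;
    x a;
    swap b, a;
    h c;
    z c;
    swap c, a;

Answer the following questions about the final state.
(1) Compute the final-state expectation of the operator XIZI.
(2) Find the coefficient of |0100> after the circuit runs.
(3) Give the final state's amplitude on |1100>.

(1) The observable XIZI averages to 1.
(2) The amplitude on |0100> is -sqrt(2)/2.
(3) The final state's coefficient on |1100> equals -sqrt(2)/2.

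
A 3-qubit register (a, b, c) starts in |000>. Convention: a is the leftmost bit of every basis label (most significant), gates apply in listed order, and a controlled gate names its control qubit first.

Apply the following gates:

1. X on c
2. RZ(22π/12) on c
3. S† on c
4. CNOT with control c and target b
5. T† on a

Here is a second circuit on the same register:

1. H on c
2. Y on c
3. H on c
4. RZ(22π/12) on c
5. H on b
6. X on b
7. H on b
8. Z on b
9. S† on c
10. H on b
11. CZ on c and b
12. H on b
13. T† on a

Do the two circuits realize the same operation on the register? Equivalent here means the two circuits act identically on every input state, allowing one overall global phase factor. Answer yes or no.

No — the two circuits implement different unitaries, even allowing a global phase.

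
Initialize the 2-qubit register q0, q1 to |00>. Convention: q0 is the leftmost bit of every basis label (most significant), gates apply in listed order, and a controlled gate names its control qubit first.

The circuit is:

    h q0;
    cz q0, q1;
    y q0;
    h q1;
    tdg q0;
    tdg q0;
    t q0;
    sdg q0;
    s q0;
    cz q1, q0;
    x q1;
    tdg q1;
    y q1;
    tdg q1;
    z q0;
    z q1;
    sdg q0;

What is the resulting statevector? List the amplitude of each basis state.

The final amplitudes are exp(3*I*pi/4)/2 on |00>, exp(3*I*pi/4)/2 on |01>, 1/2 on |10>, -1/2 on |11>.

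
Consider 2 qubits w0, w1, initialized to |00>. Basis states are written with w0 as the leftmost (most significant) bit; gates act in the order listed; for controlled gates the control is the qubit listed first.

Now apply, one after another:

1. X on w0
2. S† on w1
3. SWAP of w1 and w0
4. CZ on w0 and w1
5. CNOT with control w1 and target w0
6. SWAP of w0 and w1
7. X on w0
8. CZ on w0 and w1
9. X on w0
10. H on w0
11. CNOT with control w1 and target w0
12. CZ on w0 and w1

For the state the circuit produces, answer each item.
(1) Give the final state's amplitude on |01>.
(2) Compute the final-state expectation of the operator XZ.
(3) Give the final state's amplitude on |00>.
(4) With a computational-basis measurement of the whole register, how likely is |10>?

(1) |01> carries amplitude -sqrt(2)/2 in the final state.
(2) In the final state, XZ has expectation -1.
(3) The final state's coefficient on |00> equals 0.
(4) The probability of measuring |10> is 0.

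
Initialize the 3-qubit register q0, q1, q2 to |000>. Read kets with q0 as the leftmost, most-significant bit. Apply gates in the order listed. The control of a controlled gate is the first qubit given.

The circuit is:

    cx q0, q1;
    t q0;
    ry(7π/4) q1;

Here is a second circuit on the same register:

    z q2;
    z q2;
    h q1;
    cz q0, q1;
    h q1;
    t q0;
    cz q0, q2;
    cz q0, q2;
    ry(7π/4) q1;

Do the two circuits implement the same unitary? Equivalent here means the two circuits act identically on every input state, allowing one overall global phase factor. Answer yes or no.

Yes: on every input state the two circuits agree up to one overall phase factor.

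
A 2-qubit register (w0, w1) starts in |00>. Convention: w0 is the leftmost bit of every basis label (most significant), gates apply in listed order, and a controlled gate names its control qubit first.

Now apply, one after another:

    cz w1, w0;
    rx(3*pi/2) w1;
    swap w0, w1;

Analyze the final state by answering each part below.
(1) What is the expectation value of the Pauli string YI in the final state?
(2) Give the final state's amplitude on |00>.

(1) In the final state, YI has expectation 1.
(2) The amplitude on |00> is -sqrt(2)/2.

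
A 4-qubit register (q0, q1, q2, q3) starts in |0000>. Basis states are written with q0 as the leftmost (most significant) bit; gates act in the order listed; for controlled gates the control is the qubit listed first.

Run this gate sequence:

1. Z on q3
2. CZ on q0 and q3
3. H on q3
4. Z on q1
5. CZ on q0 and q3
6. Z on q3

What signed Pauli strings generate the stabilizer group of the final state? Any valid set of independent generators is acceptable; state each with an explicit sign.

The final state is stabilized by the group generated by -IIIX, +ZIII, +IZII, +IIZI; other independent generating sets are equally valid.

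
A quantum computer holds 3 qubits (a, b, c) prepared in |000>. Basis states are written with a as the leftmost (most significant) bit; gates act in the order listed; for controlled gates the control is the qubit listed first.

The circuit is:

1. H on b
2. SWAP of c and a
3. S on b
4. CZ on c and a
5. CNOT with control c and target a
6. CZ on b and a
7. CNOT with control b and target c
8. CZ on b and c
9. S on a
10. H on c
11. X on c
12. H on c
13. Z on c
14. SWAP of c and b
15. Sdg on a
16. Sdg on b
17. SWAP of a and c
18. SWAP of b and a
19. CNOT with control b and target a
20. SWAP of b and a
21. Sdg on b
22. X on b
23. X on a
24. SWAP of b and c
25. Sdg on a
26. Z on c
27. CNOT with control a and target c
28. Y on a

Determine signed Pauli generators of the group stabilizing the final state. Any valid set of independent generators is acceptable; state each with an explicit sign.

The final state is stabilized by the group generated by +XIY, +ZIZ, +IZI; other independent generating sets are equally valid. Key observation: steps 10-13 multiply out to the identity, so the circuit reduces to the remaining gates.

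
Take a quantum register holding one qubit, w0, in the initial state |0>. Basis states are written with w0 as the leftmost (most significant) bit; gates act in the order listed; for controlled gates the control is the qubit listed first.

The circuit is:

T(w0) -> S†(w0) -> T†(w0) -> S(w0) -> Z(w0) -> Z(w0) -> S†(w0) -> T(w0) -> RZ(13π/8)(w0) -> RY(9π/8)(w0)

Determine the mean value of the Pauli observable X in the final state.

The expectation value of X is -sqrt(2 - sqrt(2))/2. Key observation: the block from step 3 through step 8 cancels to the identity and can be dropped.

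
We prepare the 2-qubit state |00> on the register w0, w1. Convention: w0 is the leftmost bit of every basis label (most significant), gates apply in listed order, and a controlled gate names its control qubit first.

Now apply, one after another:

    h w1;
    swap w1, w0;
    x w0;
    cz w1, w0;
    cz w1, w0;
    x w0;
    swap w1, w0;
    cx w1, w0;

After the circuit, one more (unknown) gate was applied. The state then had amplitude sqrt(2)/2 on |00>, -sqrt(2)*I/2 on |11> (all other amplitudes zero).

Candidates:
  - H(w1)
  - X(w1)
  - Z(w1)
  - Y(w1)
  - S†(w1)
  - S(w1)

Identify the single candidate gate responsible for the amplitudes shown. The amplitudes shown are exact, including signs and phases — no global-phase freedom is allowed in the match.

It was S†(w1) that produced the state shown. Key observation: steps 3-6 multiply out to the identity, so the circuit reduces to the remaining gates.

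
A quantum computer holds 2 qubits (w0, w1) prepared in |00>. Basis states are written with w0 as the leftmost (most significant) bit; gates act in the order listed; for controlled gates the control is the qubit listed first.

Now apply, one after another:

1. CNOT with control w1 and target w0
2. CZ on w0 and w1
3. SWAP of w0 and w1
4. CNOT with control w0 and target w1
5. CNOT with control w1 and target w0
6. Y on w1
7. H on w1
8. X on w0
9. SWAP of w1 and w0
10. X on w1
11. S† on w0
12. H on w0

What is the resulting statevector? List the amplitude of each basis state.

After the circuit, the state carries amplitude -1/2 + I/2 on |00>, 0 on |01>, 1/2 + I/2 on |10>, 0 on |11>.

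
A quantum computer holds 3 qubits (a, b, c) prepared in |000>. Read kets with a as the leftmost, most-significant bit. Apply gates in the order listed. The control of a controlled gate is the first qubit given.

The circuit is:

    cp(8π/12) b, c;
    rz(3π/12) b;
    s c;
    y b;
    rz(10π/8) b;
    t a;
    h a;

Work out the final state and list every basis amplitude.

The resulting statevector has amplitude -sqrt(2)/2 on |010>, -sqrt(2)/2 on |110>, and 0 on every other basis state.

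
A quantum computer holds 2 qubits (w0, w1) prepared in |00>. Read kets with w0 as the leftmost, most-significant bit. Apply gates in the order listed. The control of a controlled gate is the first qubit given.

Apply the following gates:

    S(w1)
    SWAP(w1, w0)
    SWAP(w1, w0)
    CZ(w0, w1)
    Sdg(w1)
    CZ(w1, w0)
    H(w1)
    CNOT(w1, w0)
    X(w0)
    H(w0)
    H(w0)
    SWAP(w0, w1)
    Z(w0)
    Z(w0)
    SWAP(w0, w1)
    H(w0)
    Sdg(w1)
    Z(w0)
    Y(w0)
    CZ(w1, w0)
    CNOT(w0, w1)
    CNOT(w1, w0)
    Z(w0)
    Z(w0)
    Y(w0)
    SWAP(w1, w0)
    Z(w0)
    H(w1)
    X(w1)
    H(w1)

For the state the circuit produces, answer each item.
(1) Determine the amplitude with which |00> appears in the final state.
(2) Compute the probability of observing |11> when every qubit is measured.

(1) The amplitude on |00> is I/2.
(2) The probability of measuring |11> is 1/4.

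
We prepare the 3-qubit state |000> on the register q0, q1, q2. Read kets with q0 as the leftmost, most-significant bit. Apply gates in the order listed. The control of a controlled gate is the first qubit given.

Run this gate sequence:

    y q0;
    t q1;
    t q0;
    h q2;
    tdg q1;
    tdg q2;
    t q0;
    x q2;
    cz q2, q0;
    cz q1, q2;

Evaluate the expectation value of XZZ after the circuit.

In the final state, XZZ has expectation 0.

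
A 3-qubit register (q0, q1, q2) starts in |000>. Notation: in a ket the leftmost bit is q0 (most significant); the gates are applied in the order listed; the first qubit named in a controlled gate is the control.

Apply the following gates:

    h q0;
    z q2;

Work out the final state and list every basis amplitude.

After the circuit, the state carries amplitude sqrt(2)/2 on |000>, sqrt(2)/2 on |100>, and 0 on every other basis state.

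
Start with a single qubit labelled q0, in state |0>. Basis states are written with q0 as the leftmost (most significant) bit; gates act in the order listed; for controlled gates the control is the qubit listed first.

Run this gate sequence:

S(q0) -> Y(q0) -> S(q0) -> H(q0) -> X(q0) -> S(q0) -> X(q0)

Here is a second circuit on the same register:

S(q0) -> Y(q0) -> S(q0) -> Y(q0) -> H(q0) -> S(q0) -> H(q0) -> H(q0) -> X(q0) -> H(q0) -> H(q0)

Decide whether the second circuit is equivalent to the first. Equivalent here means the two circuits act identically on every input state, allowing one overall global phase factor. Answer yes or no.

No: there is an input state on which the two circuits produce genuinely different outputs (not merely differing by a phase).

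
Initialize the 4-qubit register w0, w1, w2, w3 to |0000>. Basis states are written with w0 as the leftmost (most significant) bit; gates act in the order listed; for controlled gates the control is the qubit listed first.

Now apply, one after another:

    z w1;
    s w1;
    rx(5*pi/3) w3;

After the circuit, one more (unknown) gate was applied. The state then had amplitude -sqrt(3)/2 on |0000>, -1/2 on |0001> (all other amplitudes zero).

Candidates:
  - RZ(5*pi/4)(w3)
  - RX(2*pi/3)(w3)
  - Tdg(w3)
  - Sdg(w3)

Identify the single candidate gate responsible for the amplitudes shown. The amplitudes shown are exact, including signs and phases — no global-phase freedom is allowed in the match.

The applied gate was Sdg(w3).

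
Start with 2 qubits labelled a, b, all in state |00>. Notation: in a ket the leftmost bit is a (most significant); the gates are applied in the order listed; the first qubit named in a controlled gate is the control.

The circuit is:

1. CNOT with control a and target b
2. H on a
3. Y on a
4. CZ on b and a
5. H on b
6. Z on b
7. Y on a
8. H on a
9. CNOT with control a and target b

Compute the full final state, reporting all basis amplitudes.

The final amplitudes are sqrt(2)/2 on |00>, -sqrt(2)/2 on |01>, 0 on |10>, 0 on |11>.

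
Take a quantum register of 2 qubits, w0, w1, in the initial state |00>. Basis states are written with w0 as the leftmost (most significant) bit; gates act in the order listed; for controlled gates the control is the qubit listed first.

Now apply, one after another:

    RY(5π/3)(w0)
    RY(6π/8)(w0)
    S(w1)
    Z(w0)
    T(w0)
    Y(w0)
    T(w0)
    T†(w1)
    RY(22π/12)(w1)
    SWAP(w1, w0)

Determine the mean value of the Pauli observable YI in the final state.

The observable YI averages to 0.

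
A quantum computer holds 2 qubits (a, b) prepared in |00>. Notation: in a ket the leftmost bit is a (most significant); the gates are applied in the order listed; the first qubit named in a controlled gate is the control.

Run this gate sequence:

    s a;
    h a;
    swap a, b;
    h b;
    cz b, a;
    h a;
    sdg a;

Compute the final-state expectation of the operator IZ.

The observable IZ averages to 1.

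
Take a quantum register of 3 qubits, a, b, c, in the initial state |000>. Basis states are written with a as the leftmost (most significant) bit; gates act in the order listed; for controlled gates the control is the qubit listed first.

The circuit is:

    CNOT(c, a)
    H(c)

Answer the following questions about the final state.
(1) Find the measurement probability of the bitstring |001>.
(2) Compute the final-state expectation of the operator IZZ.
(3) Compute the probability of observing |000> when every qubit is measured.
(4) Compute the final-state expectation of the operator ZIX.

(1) The probability of measuring |001> is 1/2.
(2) The observable IZZ averages to 0.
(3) The probability of measuring |000> is 1/2.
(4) The observable ZIX averages to 1.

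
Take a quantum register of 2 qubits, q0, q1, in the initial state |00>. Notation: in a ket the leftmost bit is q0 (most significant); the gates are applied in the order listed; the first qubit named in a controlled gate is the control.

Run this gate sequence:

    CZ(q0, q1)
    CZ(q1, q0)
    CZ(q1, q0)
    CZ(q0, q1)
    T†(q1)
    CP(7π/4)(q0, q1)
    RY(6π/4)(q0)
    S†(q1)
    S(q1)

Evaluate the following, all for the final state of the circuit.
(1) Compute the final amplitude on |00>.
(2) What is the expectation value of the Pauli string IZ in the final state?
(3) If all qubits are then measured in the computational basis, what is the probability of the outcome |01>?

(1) The final state's coefficient on |00> equals -sqrt(2)/2.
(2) The expectation value of IZ is 1.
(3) The probability of measuring |01> is 0.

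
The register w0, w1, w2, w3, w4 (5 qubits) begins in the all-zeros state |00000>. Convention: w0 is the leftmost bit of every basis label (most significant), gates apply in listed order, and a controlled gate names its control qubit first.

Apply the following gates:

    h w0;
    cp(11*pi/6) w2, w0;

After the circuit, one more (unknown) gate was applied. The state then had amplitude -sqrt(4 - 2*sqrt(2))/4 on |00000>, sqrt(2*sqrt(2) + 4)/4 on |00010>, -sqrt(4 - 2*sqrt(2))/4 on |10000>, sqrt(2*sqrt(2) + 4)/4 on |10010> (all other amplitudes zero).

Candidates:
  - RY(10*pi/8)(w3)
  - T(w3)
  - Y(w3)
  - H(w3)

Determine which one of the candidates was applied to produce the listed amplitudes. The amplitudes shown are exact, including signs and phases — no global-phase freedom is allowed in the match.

It was RY(10*pi/8)(w3) that produced the state shown.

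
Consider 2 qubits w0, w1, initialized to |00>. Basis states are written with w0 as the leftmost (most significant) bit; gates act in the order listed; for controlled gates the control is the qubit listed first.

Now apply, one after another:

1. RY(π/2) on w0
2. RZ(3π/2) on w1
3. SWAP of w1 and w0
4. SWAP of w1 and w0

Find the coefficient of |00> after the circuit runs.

The amplitude on |00> is -sqrt(2)*exp(I*pi/4)/2. Key observation: gates 3-4 undo each other exactly, leaving only the rest of the circuit to track.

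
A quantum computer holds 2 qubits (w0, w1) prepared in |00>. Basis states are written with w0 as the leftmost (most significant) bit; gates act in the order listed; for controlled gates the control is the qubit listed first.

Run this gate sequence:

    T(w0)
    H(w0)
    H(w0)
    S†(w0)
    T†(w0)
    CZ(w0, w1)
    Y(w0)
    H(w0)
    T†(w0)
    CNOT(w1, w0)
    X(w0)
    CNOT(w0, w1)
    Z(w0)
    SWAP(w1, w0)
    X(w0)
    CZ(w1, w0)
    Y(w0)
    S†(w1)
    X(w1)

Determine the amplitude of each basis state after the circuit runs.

After the circuit, the state carries amplitude 0 on |00>, sqrt(2)*exp(3*I*pi/4)/2 on |01>, -sqrt(2)*I/2 on |10>, 0 on |11>.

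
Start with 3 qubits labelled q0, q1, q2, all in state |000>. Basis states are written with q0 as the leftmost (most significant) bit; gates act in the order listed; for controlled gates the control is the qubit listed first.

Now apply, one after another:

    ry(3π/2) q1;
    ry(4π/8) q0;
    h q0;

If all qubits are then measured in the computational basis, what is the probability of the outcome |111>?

A full measurement returns |111> with probability 0.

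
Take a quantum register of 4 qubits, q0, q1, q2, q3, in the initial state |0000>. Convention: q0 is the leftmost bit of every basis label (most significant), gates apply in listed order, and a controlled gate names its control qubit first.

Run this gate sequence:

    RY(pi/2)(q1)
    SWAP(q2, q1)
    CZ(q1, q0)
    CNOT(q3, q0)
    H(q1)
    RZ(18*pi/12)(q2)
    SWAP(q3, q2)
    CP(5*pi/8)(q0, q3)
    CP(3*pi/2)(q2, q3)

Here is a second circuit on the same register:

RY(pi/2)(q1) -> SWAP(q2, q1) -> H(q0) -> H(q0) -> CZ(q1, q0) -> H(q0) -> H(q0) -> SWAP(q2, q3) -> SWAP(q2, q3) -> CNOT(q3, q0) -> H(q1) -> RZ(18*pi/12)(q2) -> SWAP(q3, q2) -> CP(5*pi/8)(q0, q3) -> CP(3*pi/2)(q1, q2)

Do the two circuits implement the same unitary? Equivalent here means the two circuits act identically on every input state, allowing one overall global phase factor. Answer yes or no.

No: there is an input state on which the two circuits produce genuinely different outputs (not merely differing by a phase).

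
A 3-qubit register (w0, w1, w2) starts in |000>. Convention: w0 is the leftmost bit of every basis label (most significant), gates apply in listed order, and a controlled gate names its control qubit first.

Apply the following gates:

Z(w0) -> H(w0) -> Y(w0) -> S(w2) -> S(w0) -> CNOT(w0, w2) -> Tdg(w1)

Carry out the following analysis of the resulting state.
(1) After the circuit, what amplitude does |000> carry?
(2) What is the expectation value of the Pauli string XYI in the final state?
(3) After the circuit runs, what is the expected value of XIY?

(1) |000> carries amplitude -sqrt(2)*I/2 in the final state.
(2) In the final state, XYI has expectation 0.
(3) The observable XIY averages to -1.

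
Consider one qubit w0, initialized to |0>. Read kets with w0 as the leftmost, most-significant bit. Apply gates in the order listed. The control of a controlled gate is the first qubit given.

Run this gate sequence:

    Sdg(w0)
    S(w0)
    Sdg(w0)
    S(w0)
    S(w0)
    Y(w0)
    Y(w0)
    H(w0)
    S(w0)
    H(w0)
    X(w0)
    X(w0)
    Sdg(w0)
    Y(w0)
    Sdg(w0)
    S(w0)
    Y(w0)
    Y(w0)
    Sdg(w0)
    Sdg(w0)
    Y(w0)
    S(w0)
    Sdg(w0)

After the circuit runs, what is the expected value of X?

The observable X averages to 1. Key observation: gates 14-17 undo each other exactly, leaving only the rest of the circuit to track.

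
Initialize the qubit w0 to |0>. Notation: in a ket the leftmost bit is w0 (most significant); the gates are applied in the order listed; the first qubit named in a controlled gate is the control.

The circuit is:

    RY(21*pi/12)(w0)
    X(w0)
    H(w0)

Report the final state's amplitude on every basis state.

After the circuit, the state carries amplitude sqrt(2)*(-sqrt(sqrt(2) + 2) + sqrt(2 - sqrt(2)))/4 on |0>, sqrt(2)*(sqrt(2 - sqrt(2)) + sqrt(sqrt(2) + 2))/4 on |1>.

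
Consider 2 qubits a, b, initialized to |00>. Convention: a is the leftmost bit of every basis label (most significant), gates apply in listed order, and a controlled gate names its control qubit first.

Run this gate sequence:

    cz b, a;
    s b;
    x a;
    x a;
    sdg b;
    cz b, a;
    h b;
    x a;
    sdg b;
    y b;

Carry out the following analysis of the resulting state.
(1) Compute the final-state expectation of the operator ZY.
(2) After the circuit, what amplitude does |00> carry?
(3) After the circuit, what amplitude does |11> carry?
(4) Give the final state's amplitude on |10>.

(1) The observable ZY averages to 1. Key observation: steps 1-6 multiply out to the identity, so the circuit reduces to the remaining gates.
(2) |00> carries amplitude 0 in the final state.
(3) |11> carries amplitude sqrt(2)*I/2 in the final state.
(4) The final state's coefficient on |10> equals -sqrt(2)/2.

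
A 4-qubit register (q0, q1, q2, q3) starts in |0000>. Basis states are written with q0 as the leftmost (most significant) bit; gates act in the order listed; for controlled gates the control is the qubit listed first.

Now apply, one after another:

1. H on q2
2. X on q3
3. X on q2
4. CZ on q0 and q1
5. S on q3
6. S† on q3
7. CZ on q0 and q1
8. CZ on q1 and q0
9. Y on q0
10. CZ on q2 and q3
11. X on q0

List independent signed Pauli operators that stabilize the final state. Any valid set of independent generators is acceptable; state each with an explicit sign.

The stabilizer group can be generated by -IIXI, +ZIII, +IZII, -IIIZ, among other valid generating sets. Key observation: the block from step 4 through step 7 cancels to the identity and can be dropped.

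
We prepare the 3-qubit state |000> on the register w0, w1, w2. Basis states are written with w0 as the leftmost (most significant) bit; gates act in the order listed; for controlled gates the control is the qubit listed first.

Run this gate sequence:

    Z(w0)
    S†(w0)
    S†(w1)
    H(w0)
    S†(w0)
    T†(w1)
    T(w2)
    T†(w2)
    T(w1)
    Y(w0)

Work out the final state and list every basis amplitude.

After the circuit, the state carries amplitude -sqrt(2)/2 on |000>, sqrt(2)*I/2 on |100>, and 0 on every other basis state. Key observation: the block from step 6 through step 9 cancels to the identity and can be dropped.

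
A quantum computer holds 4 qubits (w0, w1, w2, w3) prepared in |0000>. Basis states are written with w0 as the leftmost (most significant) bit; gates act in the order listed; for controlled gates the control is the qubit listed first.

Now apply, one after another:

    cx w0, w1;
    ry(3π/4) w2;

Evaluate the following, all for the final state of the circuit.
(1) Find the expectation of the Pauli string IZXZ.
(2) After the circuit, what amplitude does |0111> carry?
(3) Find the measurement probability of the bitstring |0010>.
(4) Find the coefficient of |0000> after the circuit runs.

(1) The expectation value of IZXZ is sqrt(2)/2.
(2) The final state's coefficient on |0111> equals 0.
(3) A full measurement returns |0010> with probability sqrt(2)/4 + 1/2.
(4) The amplitude on |0000> is sqrt(2 - sqrt(2))/2.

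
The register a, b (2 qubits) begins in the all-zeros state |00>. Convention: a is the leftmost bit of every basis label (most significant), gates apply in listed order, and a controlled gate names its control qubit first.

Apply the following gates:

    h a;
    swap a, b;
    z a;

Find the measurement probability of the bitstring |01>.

The probability of measuring |01> is 1/2.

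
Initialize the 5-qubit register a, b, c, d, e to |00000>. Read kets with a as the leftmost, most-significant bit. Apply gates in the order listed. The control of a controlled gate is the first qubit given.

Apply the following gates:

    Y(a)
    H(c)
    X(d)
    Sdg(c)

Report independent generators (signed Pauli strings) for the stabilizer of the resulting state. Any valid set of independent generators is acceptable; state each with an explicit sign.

The stabilizer group can be generated by -IIYII, -ZIIII, +IZIII, -IIIZI, +IIIIZ, among other valid generating sets.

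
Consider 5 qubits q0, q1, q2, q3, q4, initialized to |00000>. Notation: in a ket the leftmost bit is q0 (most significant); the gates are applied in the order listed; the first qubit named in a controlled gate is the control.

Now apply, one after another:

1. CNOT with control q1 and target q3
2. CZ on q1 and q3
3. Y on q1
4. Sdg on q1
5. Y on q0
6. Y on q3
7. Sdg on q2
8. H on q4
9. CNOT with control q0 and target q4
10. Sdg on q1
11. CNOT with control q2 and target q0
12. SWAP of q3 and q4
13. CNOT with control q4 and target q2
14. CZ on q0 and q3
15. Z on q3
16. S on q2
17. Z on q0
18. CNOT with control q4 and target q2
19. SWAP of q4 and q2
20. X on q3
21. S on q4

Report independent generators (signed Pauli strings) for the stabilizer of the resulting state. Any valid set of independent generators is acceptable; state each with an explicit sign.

One valid set of independent stabilizer generators is +IIIXI, -ZIIII, -IZIII, -IIZII, +IIIIZ (any independent generating set of the same group is equally correct).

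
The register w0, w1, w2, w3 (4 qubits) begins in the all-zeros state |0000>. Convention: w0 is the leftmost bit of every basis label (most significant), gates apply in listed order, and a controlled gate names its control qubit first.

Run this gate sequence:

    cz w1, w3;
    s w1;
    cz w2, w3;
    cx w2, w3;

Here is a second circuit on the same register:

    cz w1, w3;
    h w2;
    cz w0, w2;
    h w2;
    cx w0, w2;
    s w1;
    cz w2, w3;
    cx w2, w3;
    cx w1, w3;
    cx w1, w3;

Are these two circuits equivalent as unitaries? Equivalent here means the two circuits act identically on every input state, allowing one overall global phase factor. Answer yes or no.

Yes — the two circuits implement the same unitary up to a global phase.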